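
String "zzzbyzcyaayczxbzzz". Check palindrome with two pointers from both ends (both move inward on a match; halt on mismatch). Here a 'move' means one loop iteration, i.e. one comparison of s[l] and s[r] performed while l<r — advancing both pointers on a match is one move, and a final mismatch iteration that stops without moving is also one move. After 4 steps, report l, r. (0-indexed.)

l=4, r=13

[0,17] 'z'=='z' → l++,r--
[1,16] 'z'=='z' → l++,r--
[2,15] 'z'=='z' → l++,r--
[3,14] 'b'=='b' → l++,r--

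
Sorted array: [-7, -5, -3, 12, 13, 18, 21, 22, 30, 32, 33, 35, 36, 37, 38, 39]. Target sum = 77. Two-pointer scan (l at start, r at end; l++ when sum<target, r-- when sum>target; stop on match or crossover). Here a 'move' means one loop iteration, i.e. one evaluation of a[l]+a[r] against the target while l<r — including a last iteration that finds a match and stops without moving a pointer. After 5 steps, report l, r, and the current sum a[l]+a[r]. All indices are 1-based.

l=6, r=16, sum=57

l=1 r=16: -7+39=32 <77, l++
l=2 r=16: -5+39=34 <77, l++
l=3 r=16: -3+39=36 <77, l++
l=4 r=16: 12+39=51 <77, l++
l=5 r=16: 13+39=52 <77, l++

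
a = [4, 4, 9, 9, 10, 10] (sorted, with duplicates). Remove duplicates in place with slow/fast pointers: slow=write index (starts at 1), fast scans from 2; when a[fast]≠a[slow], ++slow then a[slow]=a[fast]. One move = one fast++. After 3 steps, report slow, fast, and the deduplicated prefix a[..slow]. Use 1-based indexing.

slow=2, fast=5, prefix=[4, 9]

slow=1 fast=2: a[fast]=4=a[slow] dup, fast++
slow=1 fast=3: a[fast]=9≠a[slow]=4 write a[2]=9, slow++,fast++
slow=2 fast=4: a[fast]=9=a[slow] dup, fast++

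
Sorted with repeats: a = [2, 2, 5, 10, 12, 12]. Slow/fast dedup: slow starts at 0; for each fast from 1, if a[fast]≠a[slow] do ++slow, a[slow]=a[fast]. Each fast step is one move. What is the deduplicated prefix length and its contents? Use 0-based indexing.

length 4; prefix = [2, 5, 10, 12]

slow=0 fast=1: a[fast]=2=a[slow] dup, fast++
slow=0 fast=2: a[fast]=5≠a[slow]=2 write a[1]=5, slow++,fast++
slow=1 fast=3: a[fast]=10≠a[slow]=5 write a[2]=10, slow++,fast++
slow=2 fast=4: a[fast]=12≠a[slow]=10 write a[3]=12, slow++,fast++
slow=3 fast=5: a[fast]=12=a[slow] dup, fast++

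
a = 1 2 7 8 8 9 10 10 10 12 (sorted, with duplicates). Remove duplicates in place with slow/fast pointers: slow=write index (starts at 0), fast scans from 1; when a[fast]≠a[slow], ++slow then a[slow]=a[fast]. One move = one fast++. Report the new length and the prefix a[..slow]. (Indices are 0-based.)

length 7; prefix = [1, 2, 7, 8, 9, 10, 12]

slow=0 fast=1: a[fast]=2≠a[slow]=1 write a[1]=2, slow++,fast++
slow=1 fast=2: a[fast]=7≠a[slow]=2 write a[2]=7, slow++,fast++
slow=2 fast=3: a[fast]=8≠a[slow]=7 write a[3]=8, slow++,fast++
slow=3 fast=4: a[fast]=8=a[slow] dup, fast++
slow=3 fast=5: a[fast]=9≠a[slow]=8 write a[4]=9, slow++,fast++
slow=4 fast=6: a[fast]=10≠a[slow]=9 write a[5]=10, slow++,fast++
slow=5 fast=7: a[fast]=10=a[slow] dup, fast++
slow=5 fast=8: a[fast]=10=a[slow] dup, fast++
slow=5 fast=9: a[fast]=12≠a[slow]=10 write a[6]=12, slow++,fast++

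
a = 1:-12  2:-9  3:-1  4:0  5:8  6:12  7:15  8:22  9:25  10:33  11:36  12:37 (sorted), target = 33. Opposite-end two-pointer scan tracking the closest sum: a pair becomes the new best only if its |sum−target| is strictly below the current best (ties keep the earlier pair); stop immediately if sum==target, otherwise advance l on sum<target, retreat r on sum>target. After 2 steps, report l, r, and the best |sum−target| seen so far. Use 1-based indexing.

l=3, r=12, best |Δ|=5

l=1 r=12: -12+37=25 d=8 *, l++
l=2 r=12: -9+37=28 d=5 *, l++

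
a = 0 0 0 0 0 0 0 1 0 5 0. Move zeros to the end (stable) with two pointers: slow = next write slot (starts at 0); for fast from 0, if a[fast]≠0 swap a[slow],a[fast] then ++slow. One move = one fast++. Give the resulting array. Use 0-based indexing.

(s=0,f=0) a[fast]=0 → fast++
(s=0,f=1) a[fast]=0 → fast++
(s=0,f=2) a[fast]=0 → fast++
(s=0,f=3) a[fast]=0 → fast++
(s=0,f=4) a[fast]=0 → fast++
(s=0,f=5) a[fast]=0 → fast++
(s=0,f=6) a[fast]=0 → fast++
(s=0,f=7) a[fast]=1≠0 swap→a[0]=1 → slow++,fast++
(s=1,f=8) a[fast]=0 → fast++
(s=1,f=9) a[fast]=5≠0 swap→a[1]=5 → slow++,fast++
(s=2,f=10) a[fast]=0 → fast++

[1, 5, 0, 0, 0, 0, 0, 0, 0, 0, 0]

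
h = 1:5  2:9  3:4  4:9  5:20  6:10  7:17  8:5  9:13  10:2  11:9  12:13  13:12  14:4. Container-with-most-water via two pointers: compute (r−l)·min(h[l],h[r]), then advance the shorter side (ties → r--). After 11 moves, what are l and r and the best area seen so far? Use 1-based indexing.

l=1 r=14: min(5,4)*13=52 best=52 *, r--
l=1 r=13: min(5,12)*12=60 best=60 *, l++
l=2 r=13: min(9,12)*11=99 best=99 *, l++
l=3 r=13: min(4,12)*10=40 best=99, l++
l=4 r=13: min(9,12)*9=81 best=99, l++
l=5 r=13: min(20,12)*8=96 best=99, r--
l=5 r=12: min(20,13)*7=91 best=99, r--
l=5 r=11: min(20,9)*6=54 best=99, r--
l=5 r=10: min(20,2)*5=10 best=99, r--
l=5 r=9: min(20,13)*4=52 best=99, r--
l=5 r=8: min(20,5)*3=15 best=99, r--

l=5, r=7, best area=99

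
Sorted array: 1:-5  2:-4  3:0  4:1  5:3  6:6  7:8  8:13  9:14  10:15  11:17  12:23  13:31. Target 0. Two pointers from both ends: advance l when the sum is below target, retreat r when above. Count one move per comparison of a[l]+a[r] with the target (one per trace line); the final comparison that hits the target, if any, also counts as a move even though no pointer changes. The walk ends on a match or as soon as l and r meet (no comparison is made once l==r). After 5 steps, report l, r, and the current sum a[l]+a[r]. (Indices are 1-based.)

[1,13] -5+31=26 >0 → r--
[1,12] -5+23=18 >0 → r--
[1,11] -5+17=12 >0 → r--
[1,10] -5+15=10 >0 → r--
[1,9] -5+14=9 >0 → r--

l=1, r=8, sum=8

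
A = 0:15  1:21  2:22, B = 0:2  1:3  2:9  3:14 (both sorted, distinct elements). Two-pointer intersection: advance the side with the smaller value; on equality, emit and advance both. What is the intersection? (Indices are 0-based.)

intersection = []

[i=0,j=0] 15>2 → j++
[i=0,j=1] 15>3 → j++
[i=0,j=2] 15>9 → j++
[i=0,j=3] 15>14 → j++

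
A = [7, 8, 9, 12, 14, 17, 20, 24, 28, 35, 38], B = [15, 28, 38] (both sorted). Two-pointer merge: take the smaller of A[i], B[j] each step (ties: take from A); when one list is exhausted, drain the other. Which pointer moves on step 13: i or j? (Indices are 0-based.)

i

[i=0,j=0] A[i]=7<=B[j]=15 take 7 → i++
[i=1,j=0] A[i]=8<=B[j]=15 take 8 → i++
[i=2,j=0] A[i]=9<=B[j]=15 take 9 → i++
[i=3,j=0] A[i]=12<=B[j]=15 take 12 → i++
[i=4,j=0] A[i]=14<=B[j]=15 take 14 → i++
[i=5,j=0] A[i]=17>B[j]=15 take 15 → j++
[i=5,j=1] A[i]=17<=B[j]=28 take 17 → i++
[i=6,j=1] A[i]=20<=B[j]=28 take 20 → i++
[i=7,j=1] A[i]=24<=B[j]=28 take 24 → i++
[i=8,j=1] A[i]=28<=B[j]=28 take 28 → i++
[i=9,j=1] A[i]=35>B[j]=28 take 28 → j++
[i=9,j=2] A[i]=35<=B[j]=38 take 35 → i++
[i=10,j=2] A[i]=38<=B[j]=38 take 38 → i++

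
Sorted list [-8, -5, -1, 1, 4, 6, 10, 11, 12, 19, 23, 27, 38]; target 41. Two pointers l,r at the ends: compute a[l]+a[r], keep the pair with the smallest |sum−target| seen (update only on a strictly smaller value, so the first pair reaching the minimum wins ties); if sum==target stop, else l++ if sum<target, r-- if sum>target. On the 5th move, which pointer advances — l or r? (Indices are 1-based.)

r

[1,13] -8+38=30 d=11 * → l++
[2,13] -5+38=33 d=8 * → l++
[3,13] -1+38=37 d=4 * → l++
[4,13] 1+38=39 d=2 * → l++
[5,13] 4+38=42 d=1 * → r--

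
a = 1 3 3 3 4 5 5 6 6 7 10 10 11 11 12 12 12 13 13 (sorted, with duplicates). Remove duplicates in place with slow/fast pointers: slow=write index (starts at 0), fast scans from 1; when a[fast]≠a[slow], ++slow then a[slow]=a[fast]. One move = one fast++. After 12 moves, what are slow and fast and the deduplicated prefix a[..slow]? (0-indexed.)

(s=0,f=1) a[fast]=3≠a[slow]=1 write a[1]=3 → slow++,fast++
(s=1,f=2) a[fast]=3=a[slow] dup → fast++
(s=1,f=3) a[fast]=3=a[slow] dup → fast++
(s=1,f=4) a[fast]=4≠a[slow]=3 write a[2]=4 → slow++,fast++
(s=2,f=5) a[fast]=5≠a[slow]=4 write a[3]=5 → slow++,fast++
(s=3,f=6) a[fast]=5=a[slow] dup → fast++
(s=3,f=7) a[fast]=6≠a[slow]=5 write a[4]=6 → slow++,fast++
(s=4,f=8) a[fast]=6=a[slow] dup → fast++
(s=4,f=9) a[fast]=7≠a[slow]=6 write a[5]=7 → slow++,fast++
(s=5,f=10) a[fast]=10≠a[slow]=7 write a[6]=10 → slow++,fast++
(s=6,f=11) a[fast]=10=a[slow] dup → fast++
(s=6,f=12) a[fast]=11≠a[slow]=10 write a[7]=11 → slow++,fast++

slow=7, fast=13, prefix=[1, 3, 4, 5, 6, 7, 10, 11]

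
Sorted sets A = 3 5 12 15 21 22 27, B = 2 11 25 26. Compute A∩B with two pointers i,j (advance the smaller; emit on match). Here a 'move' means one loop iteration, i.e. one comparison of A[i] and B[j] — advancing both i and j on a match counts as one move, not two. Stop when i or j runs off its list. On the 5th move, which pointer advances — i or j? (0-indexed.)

[i=0,j=0] 3>2 → j++
[i=0,j=1] 3<11 → i++
[i=1,j=1] 5<11 → i++
[i=2,j=1] 12>11 → j++
[i=2,j=2] 12<25 → i++

i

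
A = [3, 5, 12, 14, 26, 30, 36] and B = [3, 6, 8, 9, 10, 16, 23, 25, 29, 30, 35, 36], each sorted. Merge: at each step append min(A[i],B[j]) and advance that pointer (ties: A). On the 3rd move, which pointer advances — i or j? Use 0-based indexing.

i

[i=0,j=0] A[i]=3<=B[j]=3 take 3 → i++
[i=1,j=0] A[i]=5>B[j]=3 take 3 → j++
[i=1,j=1] A[i]=5<=B[j]=6 take 5 → i++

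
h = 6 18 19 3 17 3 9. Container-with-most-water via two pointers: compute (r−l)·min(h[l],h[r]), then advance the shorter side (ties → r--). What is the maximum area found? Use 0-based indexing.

[0,6] min(6,9)*6=36 best=36 * → l++
[1,6] min(18,9)*5=45 best=45 * → r--
[1,5] min(18,3)*4=12 best=45 → r--
[1,4] min(18,17)*3=51 best=51 * → r--
[1,3] min(18,3)*2=6 best=51 → r--
[1,2] min(18,19)*1=18 best=51 → l++

max area = 51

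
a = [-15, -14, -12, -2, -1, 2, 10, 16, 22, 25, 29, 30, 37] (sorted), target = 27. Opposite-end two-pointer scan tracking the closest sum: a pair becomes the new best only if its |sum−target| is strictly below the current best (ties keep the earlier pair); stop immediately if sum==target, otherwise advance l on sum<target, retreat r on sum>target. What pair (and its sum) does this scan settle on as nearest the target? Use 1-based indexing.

[1,13] -15+37=22 d=5 * → l++
[2,13] -14+37=23 d=4 * → l++
[3,13] -12+37=25 d=2 * → l++
[4,13] -2+37=35 d=8 → r--
[4,12] -2+30=28 d=1 * → r--
[4,11] -2+29=27 d=0 * → stop

pair (-2, 29) with sum 27 (|Δ|=0)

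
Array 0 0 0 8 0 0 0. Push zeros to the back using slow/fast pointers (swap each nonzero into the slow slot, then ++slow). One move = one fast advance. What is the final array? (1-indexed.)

[8, 0, 0, 0, 0, 0, 0]

slow=1 fast=1: a[fast]=0, fast++
slow=1 fast=2: a[fast]=0, fast++
slow=1 fast=3: a[fast]=0, fast++
slow=1 fast=4: a[fast]=8≠0 swap→a[1]=8, slow++,fast++
slow=2 fast=5: a[fast]=0, fast++
slow=2 fast=6: a[fast]=0, fast++
slow=2 fast=7: a[fast]=0, fast++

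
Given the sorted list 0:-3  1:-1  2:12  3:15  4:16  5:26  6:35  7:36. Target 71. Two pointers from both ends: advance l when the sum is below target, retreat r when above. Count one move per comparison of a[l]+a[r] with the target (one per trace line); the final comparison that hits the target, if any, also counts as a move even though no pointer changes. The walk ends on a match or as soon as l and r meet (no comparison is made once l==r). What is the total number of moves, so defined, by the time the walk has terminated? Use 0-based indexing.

7 moves

l=0 r=7: -3+36=33 <71, l++
l=1 r=7: -1+36=35 <71, l++
l=2 r=7: 12+36=48 <71, l++
l=3 r=7: 15+36=51 <71, l++
l=4 r=7: 16+36=52 <71, l++
l=5 r=7: 26+36=62 <71, l++
l=6 r=7: 35+36=71, found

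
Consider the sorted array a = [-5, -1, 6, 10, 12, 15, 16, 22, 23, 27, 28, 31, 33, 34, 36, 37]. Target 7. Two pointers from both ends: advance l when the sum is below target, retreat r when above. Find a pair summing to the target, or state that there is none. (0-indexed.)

l=0 r=15: -5+37=32 >7, r--
l=0 r=14: -5+36=31 >7, r--
l=0 r=13: -5+34=29 >7, r--
l=0 r=12: -5+33=28 >7, r--
l=0 r=11: -5+31=26 >7, r--
l=0 r=10: -5+28=23 >7, r--
l=0 r=9: -5+27=22 >7, r--
l=0 r=8: -5+23=18 >7, r--
l=0 r=7: -5+22=17 >7, r--
l=0 r=6: -5+16=11 >7, r--
l=0 r=5: -5+15=10 >7, r--
l=0 r=4: -5+12=7, found

(-5, 12)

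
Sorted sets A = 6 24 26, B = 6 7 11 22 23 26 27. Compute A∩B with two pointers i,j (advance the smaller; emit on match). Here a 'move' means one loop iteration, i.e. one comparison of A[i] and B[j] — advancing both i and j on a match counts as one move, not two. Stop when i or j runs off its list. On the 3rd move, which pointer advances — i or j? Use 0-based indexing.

j

[i=0,j=0] 6==6 emit → i++,j++
[i=1,j=1] 24>7 → j++
[i=1,j=2] 24>11 → j++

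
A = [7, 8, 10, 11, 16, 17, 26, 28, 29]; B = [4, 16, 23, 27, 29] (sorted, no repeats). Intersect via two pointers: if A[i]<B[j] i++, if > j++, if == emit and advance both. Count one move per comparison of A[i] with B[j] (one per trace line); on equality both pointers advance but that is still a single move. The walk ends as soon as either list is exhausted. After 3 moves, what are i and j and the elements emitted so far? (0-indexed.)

i=2, j=1, emitted=[]

[i=0,j=0] 7>4 → j++
[i=0,j=1] 7<16 → i++
[i=1,j=1] 8<16 → i++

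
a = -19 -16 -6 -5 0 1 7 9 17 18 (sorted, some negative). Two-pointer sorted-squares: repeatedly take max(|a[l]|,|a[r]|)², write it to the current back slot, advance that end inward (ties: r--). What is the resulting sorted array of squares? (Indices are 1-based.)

[0, 1, 25, 36, 49, 81, 256, 289, 324, 361]

l=1 r=10: |-19|>|18| out[10]=361, l++
l=2 r=10: |-16|<=|18| out[9]=324, r--
l=2 r=9: |-16|<=|17| out[8]=289, r--
l=2 r=8: |-16|>|9| out[7]=256, l++
l=3 r=8: |-6|<=|9| out[6]=81, r--
l=3 r=7: |-6|<=|7| out[5]=49, r--
l=3 r=6: |-6|>|1| out[4]=36, l++
l=4 r=6: |-5|>|1| out[3]=25, l++
l=5 r=6: |0|<=|1| out[2]=1, r--
l=5 r=5: |0|<=|0| out[1]=0, r--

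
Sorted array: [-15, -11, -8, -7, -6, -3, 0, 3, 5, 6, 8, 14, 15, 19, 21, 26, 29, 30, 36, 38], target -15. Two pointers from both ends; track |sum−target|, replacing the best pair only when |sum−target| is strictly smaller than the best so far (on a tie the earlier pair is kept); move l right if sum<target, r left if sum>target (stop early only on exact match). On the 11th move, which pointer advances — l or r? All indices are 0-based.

r

[0,19] -15+38=23 d=38 * → r--
[0,18] -15+36=21 d=36 * → r--
[0,17] -15+30=15 d=30 * → r--
[0,16] -15+29=14 d=29 * → r--
[0,15] -15+26=11 d=26 * → r--
[0,14] -15+21=6 d=21 * → r--
[0,13] -15+19=4 d=19 * → r--
[0,12] -15+15=0 d=15 * → r--
[0,11] -15+14=-1 d=14 * → r--
[0,10] -15+8=-7 d=8 * → r--
[0,9] -15+6=-9 d=6 * → r--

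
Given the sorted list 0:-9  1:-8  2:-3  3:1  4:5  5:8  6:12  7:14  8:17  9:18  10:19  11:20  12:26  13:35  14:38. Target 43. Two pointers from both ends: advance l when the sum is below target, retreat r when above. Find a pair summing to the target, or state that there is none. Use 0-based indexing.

l=0 r=14: -9+38=29 <43, l++
l=1 r=14: -8+38=30 <43, l++
l=2 r=14: -3+38=35 <43, l++
l=3 r=14: 1+38=39 <43, l++
l=4 r=14: 5+38=43, found

(5, 38)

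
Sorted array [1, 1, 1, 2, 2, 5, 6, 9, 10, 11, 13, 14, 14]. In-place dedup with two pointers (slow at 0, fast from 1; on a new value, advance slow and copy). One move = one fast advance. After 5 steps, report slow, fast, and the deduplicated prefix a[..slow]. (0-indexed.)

slow=0 fast=1: a[fast]=1=a[slow] dup, fast++
slow=0 fast=2: a[fast]=1=a[slow] dup, fast++
slow=0 fast=3: a[fast]=2≠a[slow]=1 write a[1]=2, slow++,fast++
slow=1 fast=4: a[fast]=2=a[slow] dup, fast++
slow=1 fast=5: a[fast]=5≠a[slow]=2 write a[2]=5, slow++,fast++

slow=2, fast=6, prefix=[1, 2, 5]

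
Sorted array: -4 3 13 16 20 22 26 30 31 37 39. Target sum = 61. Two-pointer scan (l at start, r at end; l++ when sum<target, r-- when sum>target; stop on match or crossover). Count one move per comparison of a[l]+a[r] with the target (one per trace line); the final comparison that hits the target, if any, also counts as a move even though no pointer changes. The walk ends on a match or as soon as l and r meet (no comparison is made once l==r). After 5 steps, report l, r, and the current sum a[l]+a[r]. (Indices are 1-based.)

l=6, r=11, sum=61

[1,11] -4+39=35 <61 → l++
[2,11] 3+39=42 <61 → l++
[3,11] 13+39=52 <61 → l++
[4,11] 16+39=55 <61 → l++
[5,11] 20+39=59 <61 → l++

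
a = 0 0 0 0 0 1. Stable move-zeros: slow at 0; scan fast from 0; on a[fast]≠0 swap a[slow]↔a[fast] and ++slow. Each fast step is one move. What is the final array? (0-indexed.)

slow=0 fast=0: a[fast]=0, fast++
slow=0 fast=1: a[fast]=0, fast++
slow=0 fast=2: a[fast]=0, fast++
slow=0 fast=3: a[fast]=0, fast++
slow=0 fast=4: a[fast]=0, fast++
slow=0 fast=5: a[fast]=1≠0 swap→a[0]=1, slow++,fast++

[1, 0, 0, 0, 0, 0]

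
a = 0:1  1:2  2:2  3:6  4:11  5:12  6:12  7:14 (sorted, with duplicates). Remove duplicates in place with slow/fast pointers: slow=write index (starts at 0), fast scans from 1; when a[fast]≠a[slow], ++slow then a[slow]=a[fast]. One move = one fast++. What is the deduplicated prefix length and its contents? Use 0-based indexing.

(s=0,f=1) a[fast]=2≠a[slow]=1 write a[1]=2 → slow++,fast++
(s=1,f=2) a[fast]=2=a[slow] dup → fast++
(s=1,f=3) a[fast]=6≠a[slow]=2 write a[2]=6 → slow++,fast++
(s=2,f=4) a[fast]=11≠a[slow]=6 write a[3]=11 → slow++,fast++
(s=3,f=5) a[fast]=12≠a[slow]=11 write a[4]=12 → slow++,fast++
(s=4,f=6) a[fast]=12=a[slow] dup → fast++
(s=4,f=7) a[fast]=14≠a[slow]=12 write a[5]=14 → slow++,fast++

length 6; prefix = [1, 2, 6, 11, 12, 14]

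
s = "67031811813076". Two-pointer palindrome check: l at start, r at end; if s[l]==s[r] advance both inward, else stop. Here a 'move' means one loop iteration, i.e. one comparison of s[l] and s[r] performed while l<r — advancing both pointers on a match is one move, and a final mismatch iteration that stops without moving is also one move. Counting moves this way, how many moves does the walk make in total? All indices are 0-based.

7 moves

l=0 r=13: '6'=='6', l++,r--
l=1 r=12: '7'=='7', l++,r--
l=2 r=11: '0'=='0', l++,r--
l=3 r=10: '3'=='3', l++,r--
l=4 r=9: '1'=='1', l++,r--
l=5 r=8: '8'=='8', l++,r--
l=6 r=7: '1'=='1', l++,r--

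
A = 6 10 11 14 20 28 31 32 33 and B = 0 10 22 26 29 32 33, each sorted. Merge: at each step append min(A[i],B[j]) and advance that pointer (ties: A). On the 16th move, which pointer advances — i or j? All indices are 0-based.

j

i=0 j=0: A[i]=6>B[j]=0 take 0, j++
i=0 j=1: A[i]=6<=B[j]=10 take 6, i++
i=1 j=1: A[i]=10<=B[j]=10 take 10, i++
i=2 j=1: A[i]=11>B[j]=10 take 10, j++
i=2 j=2: A[i]=11<=B[j]=22 take 11, i++
i=3 j=2: A[i]=14<=B[j]=22 take 14, i++
i=4 j=2: A[i]=20<=B[j]=22 take 20, i++
i=5 j=2: A[i]=28>B[j]=22 take 22, j++
i=5 j=3: A[i]=28>B[j]=26 take 26, j++
i=5 j=4: A[i]=28<=B[j]=29 take 28, i++
i=6 j=4: A[i]=31>B[j]=29 take 29, j++
i=6 j=5: A[i]=31<=B[j]=32 take 31, i++
i=7 j=5: A[i]=32<=B[j]=32 take 32, i++
i=8 j=5: A[i]=33>B[j]=32 take 32, j++
i=8 j=6: A[i]=33<=B[j]=33 take 33, i++
i=9 j=6: A done, take B[j]=33, j++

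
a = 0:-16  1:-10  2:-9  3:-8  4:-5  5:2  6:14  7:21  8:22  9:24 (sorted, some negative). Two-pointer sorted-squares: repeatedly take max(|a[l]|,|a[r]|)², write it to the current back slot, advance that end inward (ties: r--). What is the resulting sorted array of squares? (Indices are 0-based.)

[4, 25, 64, 81, 100, 196, 256, 441, 484, 576]

l=0 r=9: |-16|<=|24| out[9]=576, r--
l=0 r=8: |-16|<=|22| out[8]=484, r--
l=0 r=7: |-16|<=|21| out[7]=441, r--
l=0 r=6: |-16|>|14| out[6]=256, l++
l=1 r=6: |-10|<=|14| out[5]=196, r--
l=1 r=5: |-10|>|2| out[4]=100, l++
l=2 r=5: |-9|>|2| out[3]=81, l++
l=3 r=5: |-8|>|2| out[2]=64, l++
l=4 r=5: |-5|>|2| out[1]=25, l++
l=5 r=5: |2|<=|2| out[0]=4, r--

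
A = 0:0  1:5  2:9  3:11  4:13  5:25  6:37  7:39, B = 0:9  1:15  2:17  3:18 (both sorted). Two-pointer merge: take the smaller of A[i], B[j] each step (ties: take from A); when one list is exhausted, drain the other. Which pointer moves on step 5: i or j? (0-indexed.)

i=0 j=0: A[i]=0<=B[j]=9 take 0, i++
i=1 j=0: A[i]=5<=B[j]=9 take 5, i++
i=2 j=0: A[i]=9<=B[j]=9 take 9, i++
i=3 j=0: A[i]=11>B[j]=9 take 9, j++
i=3 j=1: A[i]=11<=B[j]=15 take 11, i++

i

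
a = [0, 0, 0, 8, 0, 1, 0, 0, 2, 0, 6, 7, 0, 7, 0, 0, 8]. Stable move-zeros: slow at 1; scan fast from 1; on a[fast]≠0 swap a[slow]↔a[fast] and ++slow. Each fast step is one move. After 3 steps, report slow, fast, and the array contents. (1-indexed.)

slow=1, fast=4, a=[0, 0, 0, 8, 0, 1, 0, 0, 2, 0, 6, 7, 0, 7, 0, 0, 8]

(s=1,f=1) a[fast]=0 → fast++
(s=1,f=2) a[fast]=0 → fast++
(s=1,f=3) a[fast]=0 → fast++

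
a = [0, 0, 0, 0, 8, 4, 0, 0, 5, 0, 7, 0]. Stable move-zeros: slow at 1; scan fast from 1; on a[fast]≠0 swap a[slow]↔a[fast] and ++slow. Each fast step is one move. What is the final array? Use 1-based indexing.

(s=1,f=1) a[fast]=0 → fast++
(s=1,f=2) a[fast]=0 → fast++
(s=1,f=3) a[fast]=0 → fast++
(s=1,f=4) a[fast]=0 → fast++
(s=1,f=5) a[fast]=8≠0 swap→a[1]=8 → slow++,fast++
(s=2,f=6) a[fast]=4≠0 swap→a[2]=4 → slow++,fast++
(s=3,f=7) a[fast]=0 → fast++
(s=3,f=8) a[fast]=0 → fast++
(s=3,f=9) a[fast]=5≠0 swap→a[3]=5 → slow++,fast++
(s=4,f=10) a[fast]=0 → fast++
(s=4,f=11) a[fast]=7≠0 swap→a[4]=7 → slow++,fast++
(s=5,f=12) a[fast]=0 → fast++

[8, 4, 5, 7, 0, 0, 0, 0, 0, 0, 0, 0]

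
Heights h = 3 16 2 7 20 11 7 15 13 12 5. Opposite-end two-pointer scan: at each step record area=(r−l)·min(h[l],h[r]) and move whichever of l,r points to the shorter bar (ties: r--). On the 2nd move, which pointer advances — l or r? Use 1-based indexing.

r

l=1 r=11: min(3,5)*10=30 best=30 *, l++
l=2 r=11: min(16,5)*9=45 best=45 *, r--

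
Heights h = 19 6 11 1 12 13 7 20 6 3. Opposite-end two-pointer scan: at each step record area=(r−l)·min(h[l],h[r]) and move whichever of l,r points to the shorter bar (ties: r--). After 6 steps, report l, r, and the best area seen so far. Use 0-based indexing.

l=0 r=9: min(19,3)*9=27 best=27 *, r--
l=0 r=8: min(19,6)*8=48 best=48 *, r--
l=0 r=7: min(19,20)*7=133 best=133 *, l++
l=1 r=7: min(6,20)*6=36 best=133, l++
l=2 r=7: min(11,20)*5=55 best=133, l++
l=3 r=7: min(1,20)*4=4 best=133, l++

l=4, r=7, best area=133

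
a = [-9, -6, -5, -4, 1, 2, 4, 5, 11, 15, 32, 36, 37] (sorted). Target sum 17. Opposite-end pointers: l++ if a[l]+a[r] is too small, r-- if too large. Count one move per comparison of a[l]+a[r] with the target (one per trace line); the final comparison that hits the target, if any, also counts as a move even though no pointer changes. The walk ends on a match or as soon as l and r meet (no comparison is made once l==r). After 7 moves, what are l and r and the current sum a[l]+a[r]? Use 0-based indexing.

l=4, r=9, sum=16

l=0 r=12: -9+37=28 >17, r--
l=0 r=11: -9+36=27 >17, r--
l=0 r=10: -9+32=23 >17, r--
l=0 r=9: -9+15=6 <17, l++
l=1 r=9: -6+15=9 <17, l++
l=2 r=9: -5+15=10 <17, l++
l=3 r=9: -4+15=11 <17, l++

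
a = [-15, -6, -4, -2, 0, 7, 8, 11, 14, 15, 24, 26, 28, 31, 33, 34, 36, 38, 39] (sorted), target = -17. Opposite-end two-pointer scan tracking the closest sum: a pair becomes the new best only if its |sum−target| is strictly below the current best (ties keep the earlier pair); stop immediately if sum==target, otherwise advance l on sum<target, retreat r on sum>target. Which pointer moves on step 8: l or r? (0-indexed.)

[0,18] -15+39=24 d=41 * → r--
[0,17] -15+38=23 d=40 * → r--
[0,16] -15+36=21 d=38 * → r--
[0,15] -15+34=19 d=36 * → r--
[0,14] -15+33=18 d=35 * → r--
[0,13] -15+31=16 d=33 * → r--
[0,12] -15+28=13 d=30 * → r--
[0,11] -15+26=11 d=28 * → r--

r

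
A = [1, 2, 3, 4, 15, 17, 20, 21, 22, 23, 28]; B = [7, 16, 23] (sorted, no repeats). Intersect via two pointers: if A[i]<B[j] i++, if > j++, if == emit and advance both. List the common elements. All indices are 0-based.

[i=0,j=0] 1<7 → i++
[i=1,j=0] 2<7 → i++
[i=2,j=0] 3<7 → i++
[i=3,j=0] 4<7 → i++
[i=4,j=0] 15>7 → j++
[i=4,j=1] 15<16 → i++
[i=5,j=1] 17>16 → j++
[i=5,j=2] 17<23 → i++
[i=6,j=2] 20<23 → i++
[i=7,j=2] 21<23 → i++
[i=8,j=2] 22<23 → i++
[i=9,j=2] 23==23 emit → i++,j++

intersection = [23]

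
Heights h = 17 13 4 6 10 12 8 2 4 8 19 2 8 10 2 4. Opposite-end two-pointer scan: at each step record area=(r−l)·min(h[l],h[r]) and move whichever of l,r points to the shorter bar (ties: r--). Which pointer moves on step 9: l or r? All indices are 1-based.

l

l=1 r=16: min(17,4)*15=60 best=60 *, r--
l=1 r=15: min(17,2)*14=28 best=60, r--
l=1 r=14: min(17,10)*13=130 best=130 *, r--
l=1 r=13: min(17,8)*12=96 best=130, r--
l=1 r=12: min(17,2)*11=22 best=130, r--
l=1 r=11: min(17,19)*10=170 best=170 *, l++
l=2 r=11: min(13,19)*9=117 best=170, l++
l=3 r=11: min(4,19)*8=32 best=170, l++
l=4 r=11: min(6,19)*7=42 best=170, l++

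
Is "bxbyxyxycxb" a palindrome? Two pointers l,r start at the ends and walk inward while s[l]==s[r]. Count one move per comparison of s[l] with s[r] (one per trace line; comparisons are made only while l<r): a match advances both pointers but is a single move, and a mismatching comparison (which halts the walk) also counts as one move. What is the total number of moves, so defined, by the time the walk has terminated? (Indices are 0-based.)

3 moves

[0,10] 'b'=='b' → l++,r--
[1,9] 'x'=='x' → l++,r--
[2,8] 'b'!='c' → stop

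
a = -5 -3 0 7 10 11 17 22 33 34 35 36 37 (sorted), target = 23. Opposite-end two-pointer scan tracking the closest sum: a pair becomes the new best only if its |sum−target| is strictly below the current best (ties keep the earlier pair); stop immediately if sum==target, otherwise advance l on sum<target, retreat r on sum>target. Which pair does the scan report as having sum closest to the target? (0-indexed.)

pair (0, 22) with sum 22 (|Δ|=1)

l=0 r=12: -5+37=32 d=9 *, r--
l=0 r=11: -5+36=31 d=8 *, r--
l=0 r=10: -5+35=30 d=7 *, r--
l=0 r=9: -5+34=29 d=6 *, r--
l=0 r=8: -5+33=28 d=5 *, r--
l=0 r=7: -5+22=17 d=6, l++
l=1 r=7: -3+22=19 d=4 *, l++
l=2 r=7: 0+22=22 d=1 *, l++
l=3 r=7: 7+22=29 d=6, r--
l=3 r=6: 7+17=24 d=1, r--
l=3 r=5: 7+11=18 d=5, l++
l=4 r=5: 10+11=21 d=2, l++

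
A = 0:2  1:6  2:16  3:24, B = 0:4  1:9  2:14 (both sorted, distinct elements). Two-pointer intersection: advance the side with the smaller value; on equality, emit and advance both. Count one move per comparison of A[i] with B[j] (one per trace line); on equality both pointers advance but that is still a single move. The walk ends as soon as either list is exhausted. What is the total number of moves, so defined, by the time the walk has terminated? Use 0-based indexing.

5 moves

[i=0,j=0] 2<4 → i++
[i=1,j=0] 6>4 → j++
[i=1,j=1] 6<9 → i++
[i=2,j=1] 16>9 → j++
[i=2,j=2] 16>14 → j++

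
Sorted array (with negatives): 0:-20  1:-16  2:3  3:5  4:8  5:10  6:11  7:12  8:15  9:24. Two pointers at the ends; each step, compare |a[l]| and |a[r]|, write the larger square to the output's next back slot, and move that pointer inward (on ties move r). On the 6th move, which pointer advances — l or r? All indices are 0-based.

l=0 r=9: |-20|<=|24| out[9]=576, r--
l=0 r=8: |-20|>|15| out[8]=400, l++
l=1 r=8: |-16|>|15| out[7]=256, l++
l=2 r=8: |3|<=|15| out[6]=225, r--
l=2 r=7: |3|<=|12| out[5]=144, r--
l=2 r=6: |3|<=|11| out[4]=121, r--

r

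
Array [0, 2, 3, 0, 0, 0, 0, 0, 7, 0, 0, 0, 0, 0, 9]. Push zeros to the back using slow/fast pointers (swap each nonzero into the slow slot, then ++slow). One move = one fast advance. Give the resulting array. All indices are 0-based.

[2, 3, 7, 9, 0, 0, 0, 0, 0, 0, 0, 0, 0, 0, 0]

slow=0 fast=0: a[fast]=0, fast++
slow=0 fast=1: a[fast]=2≠0 swap→a[0]=2, slow++,fast++
slow=1 fast=2: a[fast]=3≠0 swap→a[1]=3, slow++,fast++
slow=2 fast=3: a[fast]=0, fast++
slow=2 fast=4: a[fast]=0, fast++
slow=2 fast=5: a[fast]=0, fast++
slow=2 fast=6: a[fast]=0, fast++
slow=2 fast=7: a[fast]=0, fast++
slow=2 fast=8: a[fast]=7≠0 swap→a[2]=7, slow++,fast++
slow=3 fast=9: a[fast]=0, fast++
slow=3 fast=10: a[fast]=0, fast++
slow=3 fast=11: a[fast]=0, fast++
slow=3 fast=12: a[fast]=0, fast++
slow=3 fast=13: a[fast]=0, fast++
slow=3 fast=14: a[fast]=9≠0 swap→a[3]=9, slow++,fast++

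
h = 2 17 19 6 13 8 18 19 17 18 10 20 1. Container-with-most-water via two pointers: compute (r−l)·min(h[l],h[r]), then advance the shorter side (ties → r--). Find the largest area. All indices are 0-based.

l=0 r=12: min(2,1)*12=12 best=12 *, r--
l=0 r=11: min(2,20)*11=22 best=22 *, l++
l=1 r=11: min(17,20)*10=170 best=170 *, l++
l=2 r=11: min(19,20)*9=171 best=171 *, l++
l=3 r=11: min(6,20)*8=48 best=171, l++
l=4 r=11: min(13,20)*7=91 best=171, l++
l=5 r=11: min(8,20)*6=48 best=171, l++
l=6 r=11: min(18,20)*5=90 best=171, l++
l=7 r=11: min(19,20)*4=76 best=171, l++
l=8 r=11: min(17,20)*3=51 best=171, l++
l=9 r=11: min(18,20)*2=36 best=171, l++
l=10 r=11: min(10,20)*1=10 best=171, l++

max area = 171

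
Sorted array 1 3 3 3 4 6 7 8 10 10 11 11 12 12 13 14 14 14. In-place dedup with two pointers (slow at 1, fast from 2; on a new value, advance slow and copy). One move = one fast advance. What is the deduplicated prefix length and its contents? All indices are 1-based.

slow=1 fast=2: a[fast]=3≠a[slow]=1 write a[2]=3, slow++,fast++
slow=2 fast=3: a[fast]=3=a[slow] dup, fast++
slow=2 fast=4: a[fast]=3=a[slow] dup, fast++
slow=2 fast=5: a[fast]=4≠a[slow]=3 write a[3]=4, slow++,fast++
slow=3 fast=6: a[fast]=6≠a[slow]=4 write a[4]=6, slow++,fast++
slow=4 fast=7: a[fast]=7≠a[slow]=6 write a[5]=7, slow++,fast++
slow=5 fast=8: a[fast]=8≠a[slow]=7 write a[6]=8, slow++,fast++
slow=6 fast=9: a[fast]=10≠a[slow]=8 write a[7]=10, slow++,fast++
slow=7 fast=10: a[fast]=10=a[slow] dup, fast++
slow=7 fast=11: a[fast]=11≠a[slow]=10 write a[8]=11, slow++,fast++
slow=8 fast=12: a[fast]=11=a[slow] dup, fast++
slow=8 fast=13: a[fast]=12≠a[slow]=11 write a[9]=12, slow++,fast++
slow=9 fast=14: a[fast]=12=a[slow] dup, fast++
slow=9 fast=15: a[fast]=13≠a[slow]=12 write a[10]=13, slow++,fast++
slow=10 fast=16: a[fast]=14≠a[slow]=13 write a[11]=14, slow++,fast++
slow=11 fast=17: a[fast]=14=a[slow] dup, fast++
slow=11 fast=18: a[fast]=14=a[slow] dup, fast++

length 11; prefix = [1, 3, 4, 6, 7, 8, 10, 11, 12, 13, 14]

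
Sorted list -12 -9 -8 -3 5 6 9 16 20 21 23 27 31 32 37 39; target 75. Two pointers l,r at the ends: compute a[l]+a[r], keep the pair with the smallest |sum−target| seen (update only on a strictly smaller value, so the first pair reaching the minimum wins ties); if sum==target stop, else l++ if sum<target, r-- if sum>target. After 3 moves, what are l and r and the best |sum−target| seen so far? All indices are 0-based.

l=0 r=15: -12+39=27 d=48 *, l++
l=1 r=15: -9+39=30 d=45 *, l++
l=2 r=15: -8+39=31 d=44 *, l++

l=3, r=15, best |Δ|=44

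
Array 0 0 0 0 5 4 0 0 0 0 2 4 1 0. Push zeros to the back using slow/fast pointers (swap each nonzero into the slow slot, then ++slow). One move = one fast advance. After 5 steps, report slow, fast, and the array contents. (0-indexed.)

slow=0 fast=0: a[fast]=0, fast++
slow=0 fast=1: a[fast]=0, fast++
slow=0 fast=2: a[fast]=0, fast++
slow=0 fast=3: a[fast]=0, fast++
slow=0 fast=4: a[fast]=5≠0 swap→a[0]=5, slow++,fast++

slow=1, fast=5, a=[5, 0, 0, 0, 0, 4, 0, 0, 0, 0, 2, 4, 1, 0]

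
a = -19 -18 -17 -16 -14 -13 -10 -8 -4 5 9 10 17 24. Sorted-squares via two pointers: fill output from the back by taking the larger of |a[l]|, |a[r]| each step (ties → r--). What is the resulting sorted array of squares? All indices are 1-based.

l=1 r=14: |-19|<=|24| out[14]=576, r--
l=1 r=13: |-19|>|17| out[13]=361, l++
l=2 r=13: |-18|>|17| out[12]=324, l++
l=3 r=13: |-17|<=|17| out[11]=289, r--
l=3 r=12: |-17|>|10| out[10]=289, l++
l=4 r=12: |-16|>|10| out[9]=256, l++
l=5 r=12: |-14|>|10| out[8]=196, l++
l=6 r=12: |-13|>|10| out[7]=169, l++
l=7 r=12: |-10|<=|10| out[6]=100, r--
l=7 r=11: |-10|>|9| out[5]=100, l++
l=8 r=11: |-8|<=|9| out[4]=81, r--
l=8 r=10: |-8|>|5| out[3]=64, l++
l=9 r=10: |-4|<=|5| out[2]=25, r--
l=9 r=9: |-4|<=|-4| out[1]=16, r--

[16, 25, 64, 81, 100, 100, 169, 196, 256, 289, 289, 324, 361, 576]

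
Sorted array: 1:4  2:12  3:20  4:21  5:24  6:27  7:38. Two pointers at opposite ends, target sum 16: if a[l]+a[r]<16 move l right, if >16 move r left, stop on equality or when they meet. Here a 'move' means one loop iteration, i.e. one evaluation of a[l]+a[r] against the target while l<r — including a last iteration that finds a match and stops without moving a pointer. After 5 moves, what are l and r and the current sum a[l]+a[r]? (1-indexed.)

l=1, r=2, sum=16

[1,7] 4+38=42 >16 → r--
[1,6] 4+27=31 >16 → r--
[1,5] 4+24=28 >16 → r--
[1,4] 4+21=25 >16 → r--
[1,3] 4+20=24 >16 → r--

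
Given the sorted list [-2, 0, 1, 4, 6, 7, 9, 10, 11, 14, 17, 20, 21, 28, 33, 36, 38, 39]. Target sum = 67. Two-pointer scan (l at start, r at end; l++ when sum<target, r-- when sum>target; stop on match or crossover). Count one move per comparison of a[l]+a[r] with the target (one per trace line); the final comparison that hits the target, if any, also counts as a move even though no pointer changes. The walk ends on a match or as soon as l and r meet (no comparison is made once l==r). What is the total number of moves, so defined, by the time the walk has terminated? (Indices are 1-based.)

[1,18] -2+39=37 <67 → l++
[2,18] 0+39=39 <67 → l++
[3,18] 1+39=40 <67 → l++
[4,18] 4+39=43 <67 → l++
[5,18] 6+39=45 <67 → l++
[6,18] 7+39=46 <67 → l++
[7,18] 9+39=48 <67 → l++
[8,18] 10+39=49 <67 → l++
[9,18] 11+39=50 <67 → l++
[10,18] 14+39=53 <67 → l++
[11,18] 17+39=56 <67 → l++
[12,18] 20+39=59 <67 → l++
[13,18] 21+39=60 <67 → l++
[14,18] 28+39=67 → found

14 moves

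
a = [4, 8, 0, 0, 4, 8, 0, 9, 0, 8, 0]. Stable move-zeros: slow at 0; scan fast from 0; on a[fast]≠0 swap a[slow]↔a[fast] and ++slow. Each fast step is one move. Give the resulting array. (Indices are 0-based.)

[4, 8, 4, 8, 9, 8, 0, 0, 0, 0, 0]

slow=0 fast=0: a[fast]=4≠0 swap→a[0]=4, slow++,fast++
slow=1 fast=1: a[fast]=8≠0 swap→a[1]=8, slow++,fast++
slow=2 fast=2: a[fast]=0, fast++
slow=2 fast=3: a[fast]=0, fast++
slow=2 fast=4: a[fast]=4≠0 swap→a[2]=4, slow++,fast++
slow=3 fast=5: a[fast]=8≠0 swap→a[3]=8, slow++,fast++
slow=4 fast=6: a[fast]=0, fast++
slow=4 fast=7: a[fast]=9≠0 swap→a[4]=9, slow++,fast++
slow=5 fast=8: a[fast]=0, fast++
slow=5 fast=9: a[fast]=8≠0 swap→a[5]=8, slow++,fast++
slow=6 fast=10: a[fast]=0, fast++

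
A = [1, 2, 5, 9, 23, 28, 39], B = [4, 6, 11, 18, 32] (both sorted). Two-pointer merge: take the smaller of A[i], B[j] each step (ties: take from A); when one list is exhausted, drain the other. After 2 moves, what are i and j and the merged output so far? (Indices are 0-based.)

i=2, j=0, merged so far=[1, 2]

i=0 j=0: A[i]=1<=B[j]=4 take 1, i++
i=1 j=0: A[i]=2<=B[j]=4 take 2, i++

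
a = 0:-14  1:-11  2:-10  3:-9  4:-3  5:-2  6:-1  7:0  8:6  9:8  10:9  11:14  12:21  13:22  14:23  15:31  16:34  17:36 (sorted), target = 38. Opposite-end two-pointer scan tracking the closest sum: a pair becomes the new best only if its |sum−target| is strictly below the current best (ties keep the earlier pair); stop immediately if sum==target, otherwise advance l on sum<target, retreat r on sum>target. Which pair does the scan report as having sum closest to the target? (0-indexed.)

pair (6, 31) with sum 37 (|Δ|=1)

l=0 r=17: -14+36=22 d=16 *, l++
l=1 r=17: -11+36=25 d=13 *, l++
l=2 r=17: -10+36=26 d=12 *, l++
l=3 r=17: -9+36=27 d=11 *, l++
l=4 r=17: -3+36=33 d=5 *, l++
l=5 r=17: -2+36=34 d=4 *, l++
l=6 r=17: -1+36=35 d=3 *, l++
l=7 r=17: 0+36=36 d=2 *, l++
l=8 r=17: 6+36=42 d=4, r--
l=8 r=16: 6+34=40 d=2, r--
l=8 r=15: 6+31=37 d=1 *, l++
l=9 r=15: 8+31=39 d=1, r--
l=9 r=14: 8+23=31 d=7, l++
l=10 r=14: 9+23=32 d=6, l++
l=11 r=14: 14+23=37 d=1, l++
l=12 r=14: 21+23=44 d=6, r--
l=12 r=13: 21+22=43 d=5, r--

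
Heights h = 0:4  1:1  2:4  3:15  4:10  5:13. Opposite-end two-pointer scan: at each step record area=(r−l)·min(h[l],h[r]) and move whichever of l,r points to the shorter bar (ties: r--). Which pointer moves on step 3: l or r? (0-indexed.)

[0,5] min(4,13)*5=20 best=20 * → l++
[1,5] min(1,13)*4=4 best=20 → l++
[2,5] min(4,13)*3=12 best=20 → l++

l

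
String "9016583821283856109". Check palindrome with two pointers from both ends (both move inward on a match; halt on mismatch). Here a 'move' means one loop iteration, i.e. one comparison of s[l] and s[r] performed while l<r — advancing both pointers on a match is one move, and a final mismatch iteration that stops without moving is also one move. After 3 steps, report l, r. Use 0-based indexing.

l=3, r=15

l=0 r=18: '9'=='9', l++,r--
l=1 r=17: '0'=='0', l++,r--
l=2 r=16: '1'=='1', l++,r--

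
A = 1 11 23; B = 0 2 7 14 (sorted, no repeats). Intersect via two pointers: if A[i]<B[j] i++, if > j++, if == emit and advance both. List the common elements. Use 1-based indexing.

intersection = []

i=1 j=1: 1>0, j++
i=1 j=2: 1<2, i++
i=2 j=2: 11>2, j++
i=2 j=3: 11>7, j++
i=2 j=4: 11<14, i++
i=3 j=4: 23>14, j++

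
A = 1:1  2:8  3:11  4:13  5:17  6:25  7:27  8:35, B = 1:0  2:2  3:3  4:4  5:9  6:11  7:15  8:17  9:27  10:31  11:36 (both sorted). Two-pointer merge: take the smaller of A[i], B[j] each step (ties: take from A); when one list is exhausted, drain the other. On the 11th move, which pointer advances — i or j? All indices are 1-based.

i=1 j=1: A[i]=1>B[j]=0 take 0, j++
i=1 j=2: A[i]=1<=B[j]=2 take 1, i++
i=2 j=2: A[i]=8>B[j]=2 take 2, j++
i=2 j=3: A[i]=8>B[j]=3 take 3, j++
i=2 j=4: A[i]=8>B[j]=4 take 4, j++
i=2 j=5: A[i]=8<=B[j]=9 take 8, i++
i=3 j=5: A[i]=11>B[j]=9 take 9, j++
i=3 j=6: A[i]=11<=B[j]=11 take 11, i++
i=4 j=6: A[i]=13>B[j]=11 take 11, j++
i=4 j=7: A[i]=13<=B[j]=15 take 13, i++
i=5 j=7: A[i]=17>B[j]=15 take 15, j++

j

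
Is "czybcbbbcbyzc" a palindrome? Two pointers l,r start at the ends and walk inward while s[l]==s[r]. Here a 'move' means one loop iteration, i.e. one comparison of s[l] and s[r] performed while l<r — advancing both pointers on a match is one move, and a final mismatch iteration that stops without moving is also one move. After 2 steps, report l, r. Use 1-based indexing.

[1,13] 'c'=='c' → l++,r--
[2,12] 'z'=='z' → l++,r--

l=3, r=11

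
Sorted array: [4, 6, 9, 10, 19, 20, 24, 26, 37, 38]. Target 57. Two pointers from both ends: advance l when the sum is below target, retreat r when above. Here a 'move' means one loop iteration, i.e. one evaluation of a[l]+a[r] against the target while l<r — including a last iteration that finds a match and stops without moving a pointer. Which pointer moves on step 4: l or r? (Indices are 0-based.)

l=0 r=9: 4+38=42 <57, l++
l=1 r=9: 6+38=44 <57, l++
l=2 r=9: 9+38=47 <57, l++
l=3 r=9: 10+38=48 <57, l++

l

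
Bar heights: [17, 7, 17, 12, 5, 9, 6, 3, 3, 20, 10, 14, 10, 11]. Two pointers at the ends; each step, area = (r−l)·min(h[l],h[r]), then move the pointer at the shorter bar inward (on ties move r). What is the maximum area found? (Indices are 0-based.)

max area = 154

[0,13] min(17,11)*13=143 best=143 * → r--
[0,12] min(17,10)*12=120 best=143 → r--
[0,11] min(17,14)*11=154 best=154 * → r--
[0,10] min(17,10)*10=100 best=154 → r--
[0,9] min(17,20)*9=153 best=154 → l++
[1,9] min(7,20)*8=56 best=154 → l++
[2,9] min(17,20)*7=119 best=154 → l++
[3,9] min(12,20)*6=72 best=154 → l++
[4,9] min(5,20)*5=25 best=154 → l++
[5,9] min(9,20)*4=36 best=154 → l++
[6,9] min(6,20)*3=18 best=154 → l++
[7,9] min(3,20)*2=6 best=154 → l++
[8,9] min(3,20)*1=3 best=154 → l++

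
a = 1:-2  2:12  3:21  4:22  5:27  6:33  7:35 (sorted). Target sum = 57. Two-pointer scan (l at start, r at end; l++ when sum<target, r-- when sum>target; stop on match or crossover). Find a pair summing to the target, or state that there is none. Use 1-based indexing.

l=1 r=7: -2+35=33 <57, l++
l=2 r=7: 12+35=47 <57, l++
l=3 r=7: 21+35=56 <57, l++
l=4 r=7: 22+35=57, found

(22, 35)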